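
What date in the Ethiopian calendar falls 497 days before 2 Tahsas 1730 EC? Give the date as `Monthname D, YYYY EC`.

Hamle 25, 1728 EC

Counting 497 days back from JDN 2355829 reaches JDN 2355332, which is Hamle 25, 1728 EC.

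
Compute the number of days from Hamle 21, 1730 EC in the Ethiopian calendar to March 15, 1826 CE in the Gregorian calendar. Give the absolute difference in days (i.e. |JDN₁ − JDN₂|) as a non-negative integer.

First date → JDN 2356058; second date → JDN 2388066.
The interval is |2356058 − 2388066| = 32008 days.

32008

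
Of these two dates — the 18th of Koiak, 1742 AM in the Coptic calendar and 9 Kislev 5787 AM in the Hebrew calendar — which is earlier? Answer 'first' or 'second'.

The two dates have Julian Day Numbers 2461037 and 2461364 respectively.
Since 2461037 < 2461364, the first date comes first.

first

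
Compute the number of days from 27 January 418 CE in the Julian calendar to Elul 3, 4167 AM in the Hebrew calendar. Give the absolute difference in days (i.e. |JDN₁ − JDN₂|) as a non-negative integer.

First date → JDN 1873759; second date → JDN 1869949.
The interval is |1873759 − 1869949| = 3810 days.

3810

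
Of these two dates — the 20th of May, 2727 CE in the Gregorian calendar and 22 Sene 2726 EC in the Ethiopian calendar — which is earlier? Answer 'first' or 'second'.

first

Converting both to JDN: 2717215 vs 2719818; the smaller is the first.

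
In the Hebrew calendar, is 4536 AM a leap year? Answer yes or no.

Hebrew year 4536 is year 14 of its 19-year Metonic cycle; leap years are at positions 3, 6, 8, 11, 14, 17, 19, so it is a leap year (13 months).

yes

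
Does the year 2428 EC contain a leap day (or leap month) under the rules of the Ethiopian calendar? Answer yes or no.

no

2428 mod 4 = 0; in the Ethiopian calendar a year is leap when year mod 4 = 3, so it is a common year.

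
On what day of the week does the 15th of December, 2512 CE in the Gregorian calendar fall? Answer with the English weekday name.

Thursday

JDN 2638898 mod 7 = 3, and JDN 0 was a Monday, so this is a Thursday.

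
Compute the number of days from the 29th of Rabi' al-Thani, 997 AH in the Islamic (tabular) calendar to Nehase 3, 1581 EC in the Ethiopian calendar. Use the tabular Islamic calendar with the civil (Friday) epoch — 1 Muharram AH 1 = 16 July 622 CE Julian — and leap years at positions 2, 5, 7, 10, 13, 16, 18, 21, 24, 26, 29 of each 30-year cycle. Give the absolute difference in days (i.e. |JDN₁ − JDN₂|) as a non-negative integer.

First date → JDN 2301506; second date → JDN 2301648.
The interval is |2301506 − 2301648| = 142 days.

142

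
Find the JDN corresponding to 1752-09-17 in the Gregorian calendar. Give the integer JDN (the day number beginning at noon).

JDN 2299161 is 15 October 1582 CE (Gregorian); the target day is +62064 days from there, so JDN = 2361225.

2361225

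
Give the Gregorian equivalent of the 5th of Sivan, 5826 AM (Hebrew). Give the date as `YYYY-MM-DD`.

2066-05-29

Julian Day Number of the source date = 2475800.
Converting JDN 2475800 to the Gregorian calendar gives 29 May 2066 CE.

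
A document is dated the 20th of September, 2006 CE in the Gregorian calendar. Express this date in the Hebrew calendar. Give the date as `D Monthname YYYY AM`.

Both dates share Julian Day Number 2453999; in the Hebrew calendar that is 27 Elul 5766 AM.

27 Elul 5766 AM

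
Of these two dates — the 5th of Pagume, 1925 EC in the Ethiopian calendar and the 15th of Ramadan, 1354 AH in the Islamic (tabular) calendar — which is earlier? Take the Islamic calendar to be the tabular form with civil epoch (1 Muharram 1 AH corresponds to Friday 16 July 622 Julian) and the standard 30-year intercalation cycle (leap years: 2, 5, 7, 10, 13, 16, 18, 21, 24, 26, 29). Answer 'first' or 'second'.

first

First date → JDN 2427326; second date → JDN 2428148.
JDN 2427326 < JDN 2428148, so the first date is earlier.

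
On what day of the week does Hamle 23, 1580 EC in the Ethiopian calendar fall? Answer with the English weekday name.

This is JDN 2301273 (27 July 1588 Gregorian).
JDN 2301273 mod 7 = 2, and JDN 0 was a Monday, so this is a Wednesday.

Wednesday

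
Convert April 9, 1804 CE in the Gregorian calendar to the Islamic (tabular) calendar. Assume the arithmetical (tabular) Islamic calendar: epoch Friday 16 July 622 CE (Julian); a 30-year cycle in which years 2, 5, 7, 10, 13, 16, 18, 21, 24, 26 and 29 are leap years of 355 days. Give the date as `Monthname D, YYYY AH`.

Dhu al-Hijjah 28, 1218 AH

Both dates share Julian Day Number 2380056; in the tabular Islamic calendar that is 28 Dhu al-Hijjah 1218 AH.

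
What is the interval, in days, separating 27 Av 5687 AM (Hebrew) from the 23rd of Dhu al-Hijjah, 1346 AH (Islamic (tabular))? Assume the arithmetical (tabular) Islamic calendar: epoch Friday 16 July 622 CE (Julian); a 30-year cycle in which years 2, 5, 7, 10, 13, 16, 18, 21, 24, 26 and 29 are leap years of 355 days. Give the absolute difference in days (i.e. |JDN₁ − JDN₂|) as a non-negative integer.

292

JDN of the first date = 2425118.
JDN of the second date = 2425410.
|2425410 − 2425118| = 292.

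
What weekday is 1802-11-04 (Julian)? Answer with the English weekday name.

In the Gregorian calendar this is 16 November 1802 (JDN 2379546).
Since JDN mod 7 = 1 (0 = Monday), the day is Tuesday.

Tuesday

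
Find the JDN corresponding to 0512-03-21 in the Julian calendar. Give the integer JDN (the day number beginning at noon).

Equivalently 23 March 512 (proleptic Gregorian).
JDN 2451545 is 1 January 2000 CE (Gregorian); the target day is −543399 days from there, so JDN = 1908146.

1908146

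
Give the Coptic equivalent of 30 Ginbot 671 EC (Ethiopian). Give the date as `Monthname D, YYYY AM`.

Pashons 30, 395 AM

Both dates share Julian Day Number 1969207; in the Coptic calendar that is 30 Pashons 395 AM.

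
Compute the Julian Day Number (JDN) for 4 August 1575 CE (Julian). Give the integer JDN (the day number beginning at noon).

2296542

Equivalently 14 August 1575 (proleptic Gregorian).
JDN 2400001 is 17 November 1858 CE (Gregorian), MJD 0; the target day is −103459 days from there, so JDN = 2296542.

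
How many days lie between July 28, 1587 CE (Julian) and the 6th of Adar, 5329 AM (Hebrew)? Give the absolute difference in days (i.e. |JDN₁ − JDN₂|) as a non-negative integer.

First date → JDN 2300918; second date → JDN 2294189.
The interval is |2300918 − 2294189| = 6729 days.

6729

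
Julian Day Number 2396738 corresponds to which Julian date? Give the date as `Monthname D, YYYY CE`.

November 29, 1849 CE

JDN 2396738 is 11 December 1849 in the Gregorian calendar.
In the Julian calendar that day is November 29, 1849 CE.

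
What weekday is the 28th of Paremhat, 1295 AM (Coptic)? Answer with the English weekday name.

Tuesday

In the proleptic Gregorian calendar this is 3 April 1579 (JDN 2297870).
Since JDN mod 7 = 1 (0 = Monday), the day is Tuesday.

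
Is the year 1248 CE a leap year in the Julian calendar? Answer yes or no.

yes

1248 mod 4 = 0, so it is a leap year in the Julian calendar.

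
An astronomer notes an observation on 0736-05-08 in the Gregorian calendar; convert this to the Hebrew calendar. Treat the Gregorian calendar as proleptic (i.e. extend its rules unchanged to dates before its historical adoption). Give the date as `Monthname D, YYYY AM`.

Iyar 19, 4496 AM

Julian Day Number of the source date = 1990006.
Converting JDN 1990006 to the Hebrew calendar gives 19 Iyar 4496 AM.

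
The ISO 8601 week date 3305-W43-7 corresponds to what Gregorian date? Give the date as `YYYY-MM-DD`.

3305-10-25

ISO week 1 of 3305 is the week containing the first Thursday of 3305.
Week 43, day 7 (Sunday) lands on 3305-10-25.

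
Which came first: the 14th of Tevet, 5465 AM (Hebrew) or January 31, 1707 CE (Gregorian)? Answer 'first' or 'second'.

first

The two dates have Julian Day Numbers 2343808 and 2344559 respectively.
Since 2343808 < 2344559, the first date comes first.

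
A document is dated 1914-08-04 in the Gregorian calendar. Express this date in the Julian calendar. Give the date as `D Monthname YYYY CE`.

22 July 1914 CE

For dates in this range the Gregorian date is 13 days ahead of the Julian.
4 August 1914 Gregorian − 13 days → 22 July 1914 Julian.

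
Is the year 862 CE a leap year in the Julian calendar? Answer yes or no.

862 mod 4 = 2, so it is a common year in the Julian calendar.

no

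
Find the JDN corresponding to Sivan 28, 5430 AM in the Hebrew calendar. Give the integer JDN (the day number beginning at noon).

In the Gregorian calendar the same day is 16 June 1670.
JDN 2451545 is 1 January 2000 CE (Gregorian); the target day is −120363 days from there, so JDN = 2331182.

2331182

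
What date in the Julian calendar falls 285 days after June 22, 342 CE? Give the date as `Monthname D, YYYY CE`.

April 3, 343 CE

The starting date is JDN 1846146; 1846146 + 285 = 1846431.
JDN 1846431 corresponds to April 3, 343 CE.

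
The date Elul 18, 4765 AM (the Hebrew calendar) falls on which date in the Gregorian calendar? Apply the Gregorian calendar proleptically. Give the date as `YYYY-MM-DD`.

Both dates share Julian Day Number 2088373; in the Gregorian calendar that is 2 September 1005 CE.

1005-09-02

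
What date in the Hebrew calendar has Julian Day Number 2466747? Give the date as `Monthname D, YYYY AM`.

Av 18, 5801 AM

JDN 2466747 is 15 August 2041 in the Gregorian calendar.
In the Hebrew calendar that day is Av 18, 5801 AM.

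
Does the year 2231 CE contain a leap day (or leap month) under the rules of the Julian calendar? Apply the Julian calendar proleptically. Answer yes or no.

no

2231 mod 4 = 3, so it is a common year in the Julian calendar.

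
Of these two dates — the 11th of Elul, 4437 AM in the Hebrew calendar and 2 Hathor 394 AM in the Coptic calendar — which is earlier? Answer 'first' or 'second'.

First date → JDN 1968559; second date → JDN 1968634.
JDN 1968559 < JDN 1968634, so the first date is earlier.

first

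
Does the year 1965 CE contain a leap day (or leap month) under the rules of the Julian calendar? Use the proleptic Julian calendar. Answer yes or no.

no

1965 mod 4 = 1, so it is a common year in the Julian calendar.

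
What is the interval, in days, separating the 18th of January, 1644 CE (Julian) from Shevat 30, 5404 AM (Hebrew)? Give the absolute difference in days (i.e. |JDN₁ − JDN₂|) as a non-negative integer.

10

First date → JDN 2321546; second date → JDN 2321556.
The interval is |2321546 − 2321556| = 10 days.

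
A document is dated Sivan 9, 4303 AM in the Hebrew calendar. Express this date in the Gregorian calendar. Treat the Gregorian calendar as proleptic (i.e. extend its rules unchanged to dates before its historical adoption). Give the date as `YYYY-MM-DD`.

0543-05-30

Julian Day Number of the source date = 1919536.
Converting JDN 1919536 to the Gregorian calendar gives 30 May 543 CE.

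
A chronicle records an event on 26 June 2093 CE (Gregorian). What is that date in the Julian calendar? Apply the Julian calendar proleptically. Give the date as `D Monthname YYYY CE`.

13 June 2093 CE

The Julian–Gregorian offset here is 13 days (Julian trailing).
26 June 2093 Gregorian − 13 days → 13 June 2093 Julian.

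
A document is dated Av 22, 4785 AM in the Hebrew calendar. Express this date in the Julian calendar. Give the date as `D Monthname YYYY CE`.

Julian Day Number of the source date = 2095641.
Converting JDN 2095641 to the Julian calendar gives 21 July 1025 CE.

21 July 1025 CE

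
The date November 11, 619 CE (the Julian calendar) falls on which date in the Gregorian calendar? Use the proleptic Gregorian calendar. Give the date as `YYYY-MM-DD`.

0619-11-14

The Julian–Gregorian offset here is 3 days (Julian trailing).
11 November 619 Julian + 3 days → 14 November 619 Gregorian.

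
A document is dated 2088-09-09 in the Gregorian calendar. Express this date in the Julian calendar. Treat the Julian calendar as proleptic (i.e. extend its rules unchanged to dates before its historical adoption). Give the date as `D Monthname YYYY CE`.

For dates in this range the Gregorian date is 13 days ahead of the Julian.
9 September 2088 Gregorian − 13 days → 27 August 2088 Julian.

27 August 2088 CE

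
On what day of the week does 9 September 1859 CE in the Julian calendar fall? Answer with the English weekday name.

Wednesday

Equivalently 21 September 1859 Gregorian, JDN 2400309.
Since JDN mod 7 = 2 (0 = Monday), the day is Wednesday.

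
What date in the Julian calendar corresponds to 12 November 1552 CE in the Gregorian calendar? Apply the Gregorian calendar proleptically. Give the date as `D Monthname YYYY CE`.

2 November 1552 CE

The Julian–Gregorian offset here is 10 days (Julian trailing).
12 November 1552 Gregorian − 10 days → 2 November 1552 Julian.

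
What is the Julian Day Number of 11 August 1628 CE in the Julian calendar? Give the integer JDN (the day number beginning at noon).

In the Gregorian calendar the same day is 21 August 1628.
JDN 2299161 is 15 October 1582 CE (Gregorian); the target day is +16747 days from there, so JDN = 2315908.

2315908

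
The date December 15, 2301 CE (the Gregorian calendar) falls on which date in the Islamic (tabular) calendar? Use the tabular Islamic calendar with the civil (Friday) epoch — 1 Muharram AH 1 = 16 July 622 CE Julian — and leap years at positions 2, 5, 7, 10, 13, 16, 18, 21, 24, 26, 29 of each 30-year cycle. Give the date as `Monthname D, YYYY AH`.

Both dates share Julian Day Number 2561831; in the tabular Islamic calendar that is 13 Dhu al-Hijjah 1731 AH.

Dhu al-Hijjah 13, 1731 AH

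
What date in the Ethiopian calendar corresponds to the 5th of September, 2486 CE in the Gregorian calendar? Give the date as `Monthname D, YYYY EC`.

Nehase 27, 2478 EC

Both dates share Julian Day Number 2629301; in the Ethiopian calendar that is 27 Nehase 2478 EC.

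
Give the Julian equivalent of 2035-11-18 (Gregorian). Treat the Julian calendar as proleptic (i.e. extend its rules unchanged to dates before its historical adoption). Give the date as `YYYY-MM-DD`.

At this point the Julian calendar is 13 days behind the Gregorian.
18 November 2035 Gregorian − 13 days → 5 November 2035 Julian.

2035-11-05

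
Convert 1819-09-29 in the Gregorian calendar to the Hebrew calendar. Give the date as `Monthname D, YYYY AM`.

Tishrei 10, 5580 AM

Julian Day Number of the source date = 2385707.
Converting JDN 2385707 to the Hebrew calendar gives 10 Tishrei 5580 AM.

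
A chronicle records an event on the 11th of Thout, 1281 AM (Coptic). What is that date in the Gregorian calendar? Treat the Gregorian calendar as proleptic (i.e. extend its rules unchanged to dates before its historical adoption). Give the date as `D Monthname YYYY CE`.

Both dates share Julian Day Number 2292560; in the Gregorian calendar that is 18 September 1564 CE.

18 September 1564 CE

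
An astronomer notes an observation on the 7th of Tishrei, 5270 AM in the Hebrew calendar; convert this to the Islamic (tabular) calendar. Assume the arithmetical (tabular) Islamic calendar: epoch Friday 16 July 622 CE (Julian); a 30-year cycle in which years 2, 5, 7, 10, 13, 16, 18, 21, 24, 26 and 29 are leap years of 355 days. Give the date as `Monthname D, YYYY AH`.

Both dates share Julian Day Number 2272484; in the tabular Islamic calendar that is 6 Jumada al-Thani 915 AH.

Jumada al-Thani 6, 915 AH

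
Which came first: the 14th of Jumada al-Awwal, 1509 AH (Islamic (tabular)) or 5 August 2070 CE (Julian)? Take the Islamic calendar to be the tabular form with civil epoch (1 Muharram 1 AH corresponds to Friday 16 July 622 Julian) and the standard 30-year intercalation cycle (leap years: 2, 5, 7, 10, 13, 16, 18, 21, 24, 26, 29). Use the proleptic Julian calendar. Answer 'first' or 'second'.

second

The two dates have Julian Day Numbers 2482956 and 2477342 respectively.
Since 2477342 < 2482956, the second date comes first.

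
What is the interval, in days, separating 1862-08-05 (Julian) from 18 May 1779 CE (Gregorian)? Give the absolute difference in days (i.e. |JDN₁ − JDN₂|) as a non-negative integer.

First date → JDN 2401370; second date → JDN 2370964.
The interval is |2401370 − 2370964| = 30406 days.

30406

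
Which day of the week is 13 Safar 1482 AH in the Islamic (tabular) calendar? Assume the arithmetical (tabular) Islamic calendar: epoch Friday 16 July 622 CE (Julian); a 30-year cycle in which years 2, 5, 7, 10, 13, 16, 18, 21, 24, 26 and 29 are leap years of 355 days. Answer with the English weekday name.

Thursday

This is JDN 2473299 (24 July 2059 Gregorian).
Since JDN mod 7 = 3 (0 = Monday), the day is Thursday.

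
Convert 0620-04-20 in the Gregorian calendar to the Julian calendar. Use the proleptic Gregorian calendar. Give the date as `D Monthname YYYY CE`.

17 April 620 CE

At this point the Julian calendar is 3 days behind the Gregorian.
20 April 620 Gregorian − 3 days → 17 April 620 Julian.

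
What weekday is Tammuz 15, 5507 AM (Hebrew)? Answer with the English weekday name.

This is JDN 2359312 (23 June 1747 Gregorian).
2359312 ≡ 4 (mod 7); counting from Monday = 0 gives Friday.

Friday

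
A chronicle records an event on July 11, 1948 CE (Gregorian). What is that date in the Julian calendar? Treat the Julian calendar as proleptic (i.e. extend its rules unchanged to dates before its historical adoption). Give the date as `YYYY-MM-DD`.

At this point the Julian calendar is 13 days behind the Gregorian.
11 July 1948 Gregorian − 13 days → 28 June 1948 Julian.

1948-06-28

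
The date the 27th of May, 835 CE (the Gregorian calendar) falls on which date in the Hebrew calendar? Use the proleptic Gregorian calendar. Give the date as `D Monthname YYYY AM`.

22 Sivan 4595 AM

Both dates share Julian Day Number 2026184; in the Hebrew calendar that is 22 Sivan 4595 AM.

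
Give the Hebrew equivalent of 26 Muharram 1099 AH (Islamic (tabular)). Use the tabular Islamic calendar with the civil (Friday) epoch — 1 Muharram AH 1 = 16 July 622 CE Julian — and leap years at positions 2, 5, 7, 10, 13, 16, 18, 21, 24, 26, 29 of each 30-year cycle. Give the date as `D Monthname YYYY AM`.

27 Kislev 5448 AM

Both dates share Julian Day Number 2337560; in the Hebrew calendar that is 27 Kislev 5448 AM.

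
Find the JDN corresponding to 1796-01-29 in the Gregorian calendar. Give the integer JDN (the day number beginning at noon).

2377064

JDN 2299161 is 15 October 1582 CE (Gregorian); the target day is +77903 days from there, so JDN = 2377064.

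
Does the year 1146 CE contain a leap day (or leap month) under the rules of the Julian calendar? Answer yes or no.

1146 mod 4 = 2, so it is a common year in the Julian calendar.

no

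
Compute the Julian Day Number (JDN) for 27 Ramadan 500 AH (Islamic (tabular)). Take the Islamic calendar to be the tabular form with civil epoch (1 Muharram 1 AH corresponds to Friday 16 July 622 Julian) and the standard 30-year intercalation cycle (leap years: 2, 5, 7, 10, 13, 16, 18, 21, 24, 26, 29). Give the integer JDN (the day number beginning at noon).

2125531

In the proleptic Gregorian calendar the same day is 29 May 1107.
JDN 2299161 is 15 October 1582 CE (Gregorian); the target day is −173630 days from there, so JDN = 2125531.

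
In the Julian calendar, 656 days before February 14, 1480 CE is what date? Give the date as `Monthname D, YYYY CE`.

April 29, 1478 CE

JDN of February 14, 1480 CE = 2261672.
2261672 − 656 = 2261016.
JDN 2261016 in the Julian calendar is April 29, 1478 CE.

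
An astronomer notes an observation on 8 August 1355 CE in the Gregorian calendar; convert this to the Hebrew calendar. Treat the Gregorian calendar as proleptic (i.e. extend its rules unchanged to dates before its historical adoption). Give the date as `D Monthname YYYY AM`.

Both dates share Julian Day Number 2216183; in the Hebrew calendar that is 22 Av 5115 AM.

22 Av 5115 AM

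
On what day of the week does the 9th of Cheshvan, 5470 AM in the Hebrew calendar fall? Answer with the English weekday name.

This is JDN 2345545 (13 October 1709 Gregorian).
Since JDN mod 7 = 6 (0 = Monday), the day is Sunday.

Sunday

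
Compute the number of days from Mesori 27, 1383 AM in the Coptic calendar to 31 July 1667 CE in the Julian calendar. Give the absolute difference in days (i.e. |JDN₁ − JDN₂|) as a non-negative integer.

20

First date → JDN 2330161; second date → JDN 2330141.
The interval is |2330161 − 2330141| = 20 days.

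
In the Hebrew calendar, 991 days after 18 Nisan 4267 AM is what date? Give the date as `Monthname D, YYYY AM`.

Shevat 6, 4270 AM

JDN of 18 Nisan 4267 AM = 1906346.
1906346 + 991 = 1907337.
JDN 1907337 in the Hebrew calendar is Shevat 6, 4270 AM.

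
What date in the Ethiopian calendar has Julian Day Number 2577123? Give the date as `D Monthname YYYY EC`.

JDN 2577123 is 28 October 2343 in the Gregorian calendar.
In the Ethiopian calendar that day is 14 Tikimt 2336 EC.

14 Tikimt 2336 EC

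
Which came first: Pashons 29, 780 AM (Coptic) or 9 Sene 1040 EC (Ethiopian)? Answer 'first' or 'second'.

First date → JDN 2109828; second date → JDN 2103994.
JDN 2103994 < JDN 2109828, so the second date is earlier.

second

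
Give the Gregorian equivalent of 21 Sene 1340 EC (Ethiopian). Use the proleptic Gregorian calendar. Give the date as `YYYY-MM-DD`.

Both dates share Julian Day Number 2213581; in the Gregorian calendar that is 23 June 1348 CE.

1348-06-23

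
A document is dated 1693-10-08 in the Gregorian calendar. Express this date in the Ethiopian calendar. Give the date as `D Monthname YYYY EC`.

1 Tikimt 1686 EC

Both dates share Julian Day Number 2339697; in the Ethiopian calendar that is 1 Tikimt 1686 EC.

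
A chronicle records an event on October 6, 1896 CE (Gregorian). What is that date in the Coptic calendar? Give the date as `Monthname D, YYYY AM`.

Thout 27, 1613 AM

Both dates share Julian Day Number 2413839; in the Coptic calendar that is 27 Thout 1613 AM.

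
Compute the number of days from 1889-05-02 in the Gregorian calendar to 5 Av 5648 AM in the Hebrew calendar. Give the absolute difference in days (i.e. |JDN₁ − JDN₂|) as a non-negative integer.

293

JDN of the first date = 2411125.
JDN of the second date = 2410832.
|2410832 − 2411125| = 293.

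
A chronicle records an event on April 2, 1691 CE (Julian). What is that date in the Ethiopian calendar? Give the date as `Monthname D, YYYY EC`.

Miyazya 7, 1683 EC

Julian Day Number of the source date = 2338787.
Converting JDN 2338787 to the Ethiopian calendar gives 7 Miyazya 1683 EC.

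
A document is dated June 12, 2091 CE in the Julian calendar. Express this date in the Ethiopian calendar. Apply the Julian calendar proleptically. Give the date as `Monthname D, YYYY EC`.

Sene 18, 2083 EC

The source date corresponds to 25 June 2091 in the Gregorian calendar (JDN 2484958).
That day falls on 18 Sene 2083 EC in the Ethiopian calendar.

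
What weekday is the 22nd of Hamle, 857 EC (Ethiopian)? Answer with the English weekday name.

Equivalently 20 July 865 Gregorian, JDN 2037196.
JDN 2037196 mod 7 = 0, and JDN 0 was a Monday, so this is a Monday.

Monday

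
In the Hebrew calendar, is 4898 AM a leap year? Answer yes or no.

no

Hebrew year 4898 is year 15 of its 19-year Metonic cycle; leap years are at positions 3, 6, 8, 11, 14, 17, 19, so it is a common year (12 months).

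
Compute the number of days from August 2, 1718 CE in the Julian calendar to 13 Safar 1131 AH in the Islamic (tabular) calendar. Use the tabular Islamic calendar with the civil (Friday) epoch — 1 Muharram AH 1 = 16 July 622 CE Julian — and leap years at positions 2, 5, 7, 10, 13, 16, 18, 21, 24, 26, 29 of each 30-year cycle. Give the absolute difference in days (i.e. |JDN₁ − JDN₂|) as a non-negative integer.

JDN of the first date = 2348771.
JDN of the second date = 2348916.
|2348916 − 2348771| = 145.

145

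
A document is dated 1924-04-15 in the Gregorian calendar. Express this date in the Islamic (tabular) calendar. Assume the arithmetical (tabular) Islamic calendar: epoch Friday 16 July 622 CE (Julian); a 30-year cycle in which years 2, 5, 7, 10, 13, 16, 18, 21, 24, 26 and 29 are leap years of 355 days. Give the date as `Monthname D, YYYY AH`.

Ramadan 10, 1342 AH

Both dates share Julian Day Number 2423891; in the tabular Islamic calendar that is 10 Ramadan 1342 AH.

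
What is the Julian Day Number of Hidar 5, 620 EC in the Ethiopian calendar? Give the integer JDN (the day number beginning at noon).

Equivalently 5 November 627 (proleptic Gregorian).
JDN 2400001 is 17 November 1858 CE (Gregorian), MJD 0; the target day is −449626 days from there, so JDN = 1950375.

1950375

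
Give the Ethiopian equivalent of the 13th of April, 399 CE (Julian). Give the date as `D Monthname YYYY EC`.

Julian Day Number of the source date = 1866895.
Converting JDN 1866895 to the Ethiopian calendar gives 18 Miyazya 391 EC.

18 Miyazya 391 EC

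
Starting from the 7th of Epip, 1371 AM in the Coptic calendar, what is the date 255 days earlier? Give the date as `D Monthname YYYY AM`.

Counting 255 days back from JDN 2325728 reaches JDN 2325473, which is 22 Paopi 1371 AM.

22 Paopi 1371 AM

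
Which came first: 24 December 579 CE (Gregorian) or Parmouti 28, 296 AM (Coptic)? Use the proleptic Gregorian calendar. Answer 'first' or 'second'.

Converting both to JDN: 1932893 vs 1933016; the smaller is the first.

first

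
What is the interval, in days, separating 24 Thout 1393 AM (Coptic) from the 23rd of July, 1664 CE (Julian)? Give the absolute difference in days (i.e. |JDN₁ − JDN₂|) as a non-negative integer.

4443

JDN of the first date = 2333481.
JDN of the second date = 2329038.
|2329038 − 2333481| = 4443.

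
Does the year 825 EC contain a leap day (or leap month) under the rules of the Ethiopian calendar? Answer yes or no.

no

825 mod 4 = 1; in the Ethiopian calendar a year is leap when year mod 4 = 3, so it is a common year.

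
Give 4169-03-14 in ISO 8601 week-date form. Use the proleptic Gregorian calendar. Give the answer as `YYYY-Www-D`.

4169-W11-2

The weekday is Tuesday (ISO weekday 2).
That Tuesday belongs to ISO week 11 of ISO year 4169.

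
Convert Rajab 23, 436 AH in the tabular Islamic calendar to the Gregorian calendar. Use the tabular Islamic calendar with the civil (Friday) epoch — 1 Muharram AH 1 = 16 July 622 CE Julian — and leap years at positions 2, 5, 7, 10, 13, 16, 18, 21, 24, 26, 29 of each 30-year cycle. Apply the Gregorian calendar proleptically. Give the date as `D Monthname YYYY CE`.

Julian Day Number of the source date = 2102788.
Converting JDN 2102788 to the Gregorian calendar gives 19 February 1045 CE.

19 February 1045 CE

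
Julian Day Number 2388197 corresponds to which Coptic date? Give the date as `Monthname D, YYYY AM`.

JDN 2388197 is 24 July 1826 in the Gregorian calendar.
In the Coptic calendar that day is Epip 18, 1542 AM.

Epip 18, 1542 AM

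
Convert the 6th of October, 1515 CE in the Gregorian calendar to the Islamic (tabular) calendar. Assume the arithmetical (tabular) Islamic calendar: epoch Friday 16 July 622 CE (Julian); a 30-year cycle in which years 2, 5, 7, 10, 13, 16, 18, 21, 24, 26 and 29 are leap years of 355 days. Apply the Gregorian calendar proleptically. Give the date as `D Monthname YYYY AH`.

Both dates share Julian Day Number 2274680; in the tabular Islamic calendar that is 17 Sha'ban 921 AH.

17 Sha'ban 921 AH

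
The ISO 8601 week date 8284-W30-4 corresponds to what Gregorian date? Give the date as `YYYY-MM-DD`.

8284-07-24

ISO week 1 of 8284 is the week containing the first Thursday of 8284.
Week 30, day 4 (Thursday) lands on 8284-07-24.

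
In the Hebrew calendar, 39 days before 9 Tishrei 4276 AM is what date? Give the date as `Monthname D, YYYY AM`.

Counting 39 days back from JDN 1909436 reaches JDN 1909397, which is Av 29, 4275 AM.

Av 29, 4275 AM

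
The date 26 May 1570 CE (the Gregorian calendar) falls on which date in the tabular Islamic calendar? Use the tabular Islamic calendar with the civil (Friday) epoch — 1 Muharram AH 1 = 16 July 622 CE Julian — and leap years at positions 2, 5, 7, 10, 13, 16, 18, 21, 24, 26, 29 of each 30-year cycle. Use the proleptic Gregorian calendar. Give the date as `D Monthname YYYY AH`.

10 Dhu al-Hijjah 977 AH

Julian Day Number of the source date = 2294636.
Converting JDN 2294636 to the tabular Islamic calendar gives 10 Dhu al-Hijjah 977 AH.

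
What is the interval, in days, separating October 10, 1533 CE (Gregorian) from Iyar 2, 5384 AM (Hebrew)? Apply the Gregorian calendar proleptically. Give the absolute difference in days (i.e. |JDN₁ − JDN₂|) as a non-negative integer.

JDN of the first date = 2281259.
JDN of the second date = 2314325.
|2314325 − 2281259| = 33066.

33066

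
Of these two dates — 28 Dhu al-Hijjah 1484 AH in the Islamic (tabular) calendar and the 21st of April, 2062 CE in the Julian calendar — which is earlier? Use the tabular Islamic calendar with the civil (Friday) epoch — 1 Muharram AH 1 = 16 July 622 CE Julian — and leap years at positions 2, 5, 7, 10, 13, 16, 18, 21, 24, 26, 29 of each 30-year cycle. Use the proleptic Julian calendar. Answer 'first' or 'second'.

Converting both to JDN: 2474318 vs 2474314; the smaller is the second.

second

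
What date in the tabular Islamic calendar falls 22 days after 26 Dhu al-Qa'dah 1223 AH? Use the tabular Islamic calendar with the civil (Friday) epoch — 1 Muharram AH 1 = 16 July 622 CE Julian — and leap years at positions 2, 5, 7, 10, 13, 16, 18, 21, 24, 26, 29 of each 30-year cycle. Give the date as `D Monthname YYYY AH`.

18 Dhu al-Hijjah 1223 AH

The starting date is JDN 2381796; 2381796 + 22 = 2381818.
JDN 2381818 corresponds to 18 Dhu al-Hijjah 1223 AH.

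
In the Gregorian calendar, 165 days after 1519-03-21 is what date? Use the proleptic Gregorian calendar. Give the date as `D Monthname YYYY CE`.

The starting date is JDN 2275942; 2275942 + 165 = 2276107.
JDN 2276107 corresponds to 2 September 1519 CE.

2 September 1519 CE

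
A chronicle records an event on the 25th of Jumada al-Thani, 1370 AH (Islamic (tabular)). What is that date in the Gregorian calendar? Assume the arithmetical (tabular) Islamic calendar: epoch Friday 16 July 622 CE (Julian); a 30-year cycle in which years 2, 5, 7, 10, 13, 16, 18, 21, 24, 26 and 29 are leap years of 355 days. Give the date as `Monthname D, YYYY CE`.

Both dates share Julian Day Number 2433740; in the Gregorian calendar that is 3 April 1951 CE.

April 3, 1951 CE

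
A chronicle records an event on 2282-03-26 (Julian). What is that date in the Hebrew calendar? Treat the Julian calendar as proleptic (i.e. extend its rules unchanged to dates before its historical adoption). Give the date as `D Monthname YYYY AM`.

29 Adar II 6042 AM

Both dates share Julian Day Number 2554643; in the Hebrew calendar that is 29 Adar II 6042 AM.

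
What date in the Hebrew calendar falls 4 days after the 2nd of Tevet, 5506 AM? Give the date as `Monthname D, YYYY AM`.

Tevet 6, 5506 AM

JDN of the 2nd of Tevet, 5506 AM = 2358767.
2358767 + 4 = 2358771.
JDN 2358771 in the Hebrew calendar is Tevet 6, 5506 AM.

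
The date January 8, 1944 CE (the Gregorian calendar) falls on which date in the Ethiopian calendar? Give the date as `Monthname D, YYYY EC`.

Tahsas 29, 1936 EC

Both dates share Julian Day Number 2431098; in the Ethiopian calendar that is 29 Tahsas 1936 EC.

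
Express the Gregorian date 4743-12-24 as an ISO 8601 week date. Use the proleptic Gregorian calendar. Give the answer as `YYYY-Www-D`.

The weekday is Friday (ISO weekday 5).
That Friday belongs to ISO week 51 of ISO year 4743.

4743-W51-5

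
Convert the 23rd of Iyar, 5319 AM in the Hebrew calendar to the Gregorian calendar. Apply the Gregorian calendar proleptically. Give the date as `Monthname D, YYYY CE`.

May 10, 1559 CE

Julian Day Number of the source date = 2290602.
Converting JDN 2290602 to the Gregorian calendar gives 10 May 1559 CE.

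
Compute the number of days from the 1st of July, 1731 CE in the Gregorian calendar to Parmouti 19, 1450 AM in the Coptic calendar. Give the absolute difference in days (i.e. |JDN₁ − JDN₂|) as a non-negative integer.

First date → JDN 2353476; second date → JDN 2354505.
The interval is |2353476 − 2354505| = 1029 days.

1029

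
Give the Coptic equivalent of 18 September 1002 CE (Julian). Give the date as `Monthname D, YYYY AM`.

Thout 21, 719 AM

Both dates share Julian Day Number 2087299; in the Coptic calendar that is 21 Thout 719 AM.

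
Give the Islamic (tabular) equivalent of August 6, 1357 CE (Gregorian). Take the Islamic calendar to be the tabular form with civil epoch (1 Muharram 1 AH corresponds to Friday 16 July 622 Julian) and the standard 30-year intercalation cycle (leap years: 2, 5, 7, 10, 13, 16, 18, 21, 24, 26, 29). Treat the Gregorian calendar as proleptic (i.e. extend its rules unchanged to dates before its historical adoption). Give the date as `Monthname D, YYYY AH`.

Both dates share Julian Day Number 2216912; in the tabular Islamic calendar that is 10 Sha'ban 758 AH.

Sha'ban 10, 758 AH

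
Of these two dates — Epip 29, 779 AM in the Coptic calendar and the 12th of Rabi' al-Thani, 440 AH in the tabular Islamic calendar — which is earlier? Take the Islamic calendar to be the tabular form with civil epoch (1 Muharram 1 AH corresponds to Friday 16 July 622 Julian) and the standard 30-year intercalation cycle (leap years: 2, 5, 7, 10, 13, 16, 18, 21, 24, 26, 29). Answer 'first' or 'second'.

The two dates have Julian Day Numbers 2109522 and 2104107 respectively.
Since 2104107 < 2109522, the second date comes first.

second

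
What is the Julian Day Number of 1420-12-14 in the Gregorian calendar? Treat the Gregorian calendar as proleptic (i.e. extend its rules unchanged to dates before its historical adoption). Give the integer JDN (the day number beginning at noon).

JDN 2451545 is 1 January 2000 CE (Gregorian); the target day is −211493 days from there, so JDN = 2240052.

2240052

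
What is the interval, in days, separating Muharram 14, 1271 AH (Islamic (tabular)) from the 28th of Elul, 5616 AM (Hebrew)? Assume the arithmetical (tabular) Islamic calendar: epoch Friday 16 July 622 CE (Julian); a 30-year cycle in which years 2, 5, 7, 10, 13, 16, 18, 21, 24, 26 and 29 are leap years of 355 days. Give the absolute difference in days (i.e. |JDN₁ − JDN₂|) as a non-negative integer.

JDN of the first date = 2398499.
JDN of the second date = 2399221.
|2399221 − 2398499| = 722.

722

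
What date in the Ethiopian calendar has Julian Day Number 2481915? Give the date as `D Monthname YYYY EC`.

17 Yekatit 2075 EC

The Gregorian equivalent of JDN 2481915 is 24 February 2083.
In the Ethiopian calendar that day is 17 Yekatit 2075 EC.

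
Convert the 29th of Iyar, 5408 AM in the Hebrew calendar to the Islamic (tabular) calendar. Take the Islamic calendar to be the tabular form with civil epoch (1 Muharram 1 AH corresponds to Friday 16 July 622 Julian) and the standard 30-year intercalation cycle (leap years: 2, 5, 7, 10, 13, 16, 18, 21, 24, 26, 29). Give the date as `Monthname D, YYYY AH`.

The source date corresponds to 21 May 1648 in the Gregorian calendar (JDN 2323121).
That day falls on 27 Rabi' al-Thani 1058 AH in the tabular Islamic calendar.

Rabi' al-Thani 27, 1058 AH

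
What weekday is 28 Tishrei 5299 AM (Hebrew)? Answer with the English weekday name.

In the proleptic Gregorian calendar this is 2 October 1538 (JDN 2283077).
2283077 ≡ 6 (mod 7); counting from Monday = 0 gives Sunday.

Sunday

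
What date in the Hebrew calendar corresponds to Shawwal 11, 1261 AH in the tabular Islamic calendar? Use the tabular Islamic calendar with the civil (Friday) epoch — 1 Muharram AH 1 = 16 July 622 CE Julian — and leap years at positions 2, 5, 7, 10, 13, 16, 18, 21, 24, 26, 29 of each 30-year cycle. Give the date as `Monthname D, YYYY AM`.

Tishrei 12, 5606 AM

Julian Day Number of the source date = 2395218.
Converting JDN 2395218 to the Hebrew calendar gives 12 Tishrei 5606 AM.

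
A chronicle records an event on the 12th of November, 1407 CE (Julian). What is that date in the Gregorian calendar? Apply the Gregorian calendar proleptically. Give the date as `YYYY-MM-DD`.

1407-11-21

At this point the Julian calendar is 9 days behind the Gregorian.
12 November 1407 Julian + 9 days → 21 November 1407 Gregorian.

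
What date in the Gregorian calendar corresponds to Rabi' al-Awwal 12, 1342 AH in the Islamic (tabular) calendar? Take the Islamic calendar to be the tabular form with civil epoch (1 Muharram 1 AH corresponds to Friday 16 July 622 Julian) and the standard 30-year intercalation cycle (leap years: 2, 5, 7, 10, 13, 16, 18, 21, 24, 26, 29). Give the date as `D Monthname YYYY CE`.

23 October 1923 CE

Both dates share Julian Day Number 2423716; in the Gregorian calendar that is 23 October 1923 CE.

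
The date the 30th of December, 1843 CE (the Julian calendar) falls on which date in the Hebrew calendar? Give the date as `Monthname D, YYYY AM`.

Tevet 19, 5604 AM

Julian Day Number of the source date = 2394577.
Converting JDN 2394577 to the Hebrew calendar gives 19 Tevet 5604 AM.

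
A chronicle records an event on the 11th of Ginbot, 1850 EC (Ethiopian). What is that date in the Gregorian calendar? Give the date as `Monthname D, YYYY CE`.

Both dates share Julian Day Number 2399818; in the Gregorian calendar that is 18 May 1858 CE.

May 18, 1858 CE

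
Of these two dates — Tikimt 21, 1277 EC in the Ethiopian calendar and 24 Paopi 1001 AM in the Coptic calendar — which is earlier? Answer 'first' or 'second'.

First date → JDN 2190330; second date → JDN 2190333.
JDN 2190330 < JDN 2190333, so the first date is earlier.

first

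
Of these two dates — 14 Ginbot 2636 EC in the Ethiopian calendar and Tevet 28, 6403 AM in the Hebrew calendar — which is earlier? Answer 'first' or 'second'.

second

Converting both to JDN: 2686908 vs 2686405; the smaller is the second.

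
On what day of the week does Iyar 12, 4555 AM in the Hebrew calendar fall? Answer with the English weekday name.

Wednesday

Equivalently 10 May 795 Gregorian, JDN 2011557.
Since JDN mod 7 = 2 (0 = Monday), the day is Wednesday.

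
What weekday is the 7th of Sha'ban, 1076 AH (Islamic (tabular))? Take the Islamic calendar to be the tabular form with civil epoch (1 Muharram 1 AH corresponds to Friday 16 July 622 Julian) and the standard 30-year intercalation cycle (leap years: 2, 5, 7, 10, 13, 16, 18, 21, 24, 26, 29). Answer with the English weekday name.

Friday

This is JDN 2329597 (12 February 1666 Gregorian).
2329597 ≡ 4 (mod 7); counting from Monday = 0 gives Friday.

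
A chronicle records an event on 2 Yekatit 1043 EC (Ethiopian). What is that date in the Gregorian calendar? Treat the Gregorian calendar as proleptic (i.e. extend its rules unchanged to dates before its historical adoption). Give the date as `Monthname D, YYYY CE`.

February 2, 1051 CE

Both dates share Julian Day Number 2104962; in the Gregorian calendar that is 2 February 1051 CE.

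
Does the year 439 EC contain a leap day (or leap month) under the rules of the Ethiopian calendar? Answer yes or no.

439 mod 4 = 3; in the Ethiopian calendar a year is leap when year mod 4 = 3, so it is a leap year.

yes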